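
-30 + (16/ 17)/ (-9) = -4606/ 153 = -30.10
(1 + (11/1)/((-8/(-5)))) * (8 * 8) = 504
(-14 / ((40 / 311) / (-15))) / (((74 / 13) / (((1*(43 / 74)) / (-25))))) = -3650829 / 547600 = -6.67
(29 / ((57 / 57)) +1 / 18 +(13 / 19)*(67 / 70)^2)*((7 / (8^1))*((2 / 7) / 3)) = 24870863 / 10054800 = 2.47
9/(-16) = -9/16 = -0.56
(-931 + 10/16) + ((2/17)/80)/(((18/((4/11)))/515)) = -12526363/13464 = -930.36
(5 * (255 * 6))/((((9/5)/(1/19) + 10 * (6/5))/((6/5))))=15300/77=198.70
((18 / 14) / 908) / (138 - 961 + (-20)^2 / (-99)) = -891 / 520410212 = -0.00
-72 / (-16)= 9 / 2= 4.50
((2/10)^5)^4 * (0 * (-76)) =0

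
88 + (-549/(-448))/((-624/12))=2049499/23296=87.98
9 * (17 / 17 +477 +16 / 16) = 4311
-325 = -325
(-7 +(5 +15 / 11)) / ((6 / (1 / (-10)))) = 7 / 660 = 0.01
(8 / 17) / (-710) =-4 / 6035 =-0.00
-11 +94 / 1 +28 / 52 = 1086 / 13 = 83.54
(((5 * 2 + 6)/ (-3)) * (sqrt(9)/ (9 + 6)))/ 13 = -0.08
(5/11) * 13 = 65/11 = 5.91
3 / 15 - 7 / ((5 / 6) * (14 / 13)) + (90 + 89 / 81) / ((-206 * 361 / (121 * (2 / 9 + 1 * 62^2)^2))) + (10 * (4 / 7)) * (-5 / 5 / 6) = -18703574490362588 / 8538518205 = -2190494.19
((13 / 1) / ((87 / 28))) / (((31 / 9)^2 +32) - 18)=9828 / 60755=0.16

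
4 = 4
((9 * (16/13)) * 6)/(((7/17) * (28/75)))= 275400/637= 432.34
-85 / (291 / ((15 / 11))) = -425 / 1067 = -0.40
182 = 182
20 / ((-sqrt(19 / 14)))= -20* sqrt(266) / 19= -17.17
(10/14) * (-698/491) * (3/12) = -1745/6874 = -0.25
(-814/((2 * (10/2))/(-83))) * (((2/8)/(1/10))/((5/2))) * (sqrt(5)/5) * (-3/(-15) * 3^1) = 101343 * sqrt(5)/125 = 1812.88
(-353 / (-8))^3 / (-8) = -43986977 / 4096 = -10739.01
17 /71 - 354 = -25117 /71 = -353.76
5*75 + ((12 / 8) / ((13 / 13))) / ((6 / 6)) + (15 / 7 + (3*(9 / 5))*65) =10215 / 14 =729.64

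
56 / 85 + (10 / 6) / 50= 353 / 510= 0.69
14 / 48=7 / 24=0.29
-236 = -236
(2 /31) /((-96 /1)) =-1 /1488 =-0.00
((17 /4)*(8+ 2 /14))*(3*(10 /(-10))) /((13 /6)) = -8721 /182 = -47.92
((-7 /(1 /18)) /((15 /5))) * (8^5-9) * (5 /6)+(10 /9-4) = -1146567.89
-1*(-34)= 34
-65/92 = -0.71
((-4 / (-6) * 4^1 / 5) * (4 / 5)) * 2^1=64 / 75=0.85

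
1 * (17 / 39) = 17 / 39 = 0.44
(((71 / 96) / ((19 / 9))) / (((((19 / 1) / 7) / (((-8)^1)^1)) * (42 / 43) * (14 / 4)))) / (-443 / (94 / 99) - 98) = 143491 / 268210726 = 0.00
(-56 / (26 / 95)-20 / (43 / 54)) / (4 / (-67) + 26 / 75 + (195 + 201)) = -322655250 / 556580089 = -0.58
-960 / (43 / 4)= -3840 / 43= -89.30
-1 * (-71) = 71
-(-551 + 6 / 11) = 6055 / 11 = 550.45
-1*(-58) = 58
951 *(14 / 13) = 13314 / 13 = 1024.15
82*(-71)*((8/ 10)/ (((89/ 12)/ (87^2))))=-2115202464/ 445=-4753263.96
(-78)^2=6084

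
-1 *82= -82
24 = 24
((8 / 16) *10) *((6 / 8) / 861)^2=5 / 1317904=0.00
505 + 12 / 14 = 3541 / 7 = 505.86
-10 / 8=-5 / 4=-1.25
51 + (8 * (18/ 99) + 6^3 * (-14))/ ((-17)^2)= 128881/ 3179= 40.54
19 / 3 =6.33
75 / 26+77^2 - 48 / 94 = 7248139 / 1222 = 5931.37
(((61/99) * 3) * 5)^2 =93025/1089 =85.42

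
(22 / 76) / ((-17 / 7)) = -77 / 646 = -0.12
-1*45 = -45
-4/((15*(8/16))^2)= -16/225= -0.07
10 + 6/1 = 16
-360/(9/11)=-440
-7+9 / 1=2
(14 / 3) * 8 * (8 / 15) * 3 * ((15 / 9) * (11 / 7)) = 1408 / 9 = 156.44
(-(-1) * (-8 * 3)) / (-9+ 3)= 4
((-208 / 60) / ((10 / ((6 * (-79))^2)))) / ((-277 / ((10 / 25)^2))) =7788768 / 173125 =44.99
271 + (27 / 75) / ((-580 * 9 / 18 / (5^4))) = 15673 / 58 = 270.22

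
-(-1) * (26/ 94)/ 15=13/ 705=0.02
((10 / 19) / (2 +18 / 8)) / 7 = 40 / 2261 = 0.02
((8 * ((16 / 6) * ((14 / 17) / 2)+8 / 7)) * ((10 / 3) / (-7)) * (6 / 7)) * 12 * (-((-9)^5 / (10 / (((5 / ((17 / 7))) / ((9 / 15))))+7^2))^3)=-13177032454057536000000 / 101979693721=-129212316425.54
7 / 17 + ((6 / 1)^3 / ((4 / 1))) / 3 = 18.41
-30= -30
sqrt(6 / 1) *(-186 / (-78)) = 31 *sqrt(6) / 13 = 5.84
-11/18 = -0.61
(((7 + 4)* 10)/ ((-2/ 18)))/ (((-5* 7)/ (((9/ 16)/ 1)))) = 891/ 56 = 15.91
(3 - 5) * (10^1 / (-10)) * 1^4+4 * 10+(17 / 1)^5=1419899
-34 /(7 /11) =-374 /7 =-53.43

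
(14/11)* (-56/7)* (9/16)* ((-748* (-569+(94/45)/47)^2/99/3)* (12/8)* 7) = 1092085672594/22275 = 49027415.16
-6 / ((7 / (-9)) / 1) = 54 / 7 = 7.71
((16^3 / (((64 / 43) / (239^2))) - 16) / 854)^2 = 6177722315886144 / 182329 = 33882280470.39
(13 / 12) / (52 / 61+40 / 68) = 13481 / 17928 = 0.75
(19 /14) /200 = 19 /2800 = 0.01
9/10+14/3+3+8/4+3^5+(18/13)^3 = 16887539/65910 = 256.22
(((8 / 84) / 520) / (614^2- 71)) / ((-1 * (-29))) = 1 / 59682304500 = 0.00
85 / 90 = 17 / 18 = 0.94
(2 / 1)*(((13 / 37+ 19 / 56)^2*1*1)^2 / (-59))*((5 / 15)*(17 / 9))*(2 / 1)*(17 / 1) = -44884109544147 / 271863575653376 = -0.17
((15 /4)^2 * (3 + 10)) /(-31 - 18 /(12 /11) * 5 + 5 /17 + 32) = -49725 /22088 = -2.25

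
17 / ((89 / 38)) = 646 / 89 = 7.26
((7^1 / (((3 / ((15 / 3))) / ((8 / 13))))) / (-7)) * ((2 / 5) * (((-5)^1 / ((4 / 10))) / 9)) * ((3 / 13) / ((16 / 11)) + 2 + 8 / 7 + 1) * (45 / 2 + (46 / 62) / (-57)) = 957142975 / 17366076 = 55.12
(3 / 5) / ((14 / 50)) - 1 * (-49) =358 / 7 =51.14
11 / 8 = 1.38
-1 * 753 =-753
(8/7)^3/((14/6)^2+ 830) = 4608/2579017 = 0.00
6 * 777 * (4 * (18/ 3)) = 111888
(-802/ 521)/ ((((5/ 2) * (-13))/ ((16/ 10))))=12832/ 169325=0.08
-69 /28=-2.46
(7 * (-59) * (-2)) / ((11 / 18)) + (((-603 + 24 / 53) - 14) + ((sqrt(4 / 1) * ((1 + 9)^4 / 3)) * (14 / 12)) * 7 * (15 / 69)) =1517061299 / 120681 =12570.84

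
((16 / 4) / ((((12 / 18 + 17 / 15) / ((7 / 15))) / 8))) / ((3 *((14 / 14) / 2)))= 448 / 81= 5.53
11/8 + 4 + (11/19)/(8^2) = 6547/1216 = 5.38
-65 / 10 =-13 / 2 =-6.50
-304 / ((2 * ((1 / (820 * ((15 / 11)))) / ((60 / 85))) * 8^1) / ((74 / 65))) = -17073.27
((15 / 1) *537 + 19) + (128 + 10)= 8212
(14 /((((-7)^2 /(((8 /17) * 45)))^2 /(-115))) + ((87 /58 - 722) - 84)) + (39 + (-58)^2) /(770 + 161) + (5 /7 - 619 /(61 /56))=-383519296193 /229776386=-1669.10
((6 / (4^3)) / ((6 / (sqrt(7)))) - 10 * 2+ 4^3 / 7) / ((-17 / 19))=1444 / 119 - 19 * sqrt(7) / 1088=12.09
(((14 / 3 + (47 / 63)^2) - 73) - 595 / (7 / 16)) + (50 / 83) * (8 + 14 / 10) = -468482788 / 329427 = -1422.11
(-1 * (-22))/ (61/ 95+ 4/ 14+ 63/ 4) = 5320/ 4033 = 1.32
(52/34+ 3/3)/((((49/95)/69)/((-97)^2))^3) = 10088275857988377385094625/2000033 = 5044054702091604181.08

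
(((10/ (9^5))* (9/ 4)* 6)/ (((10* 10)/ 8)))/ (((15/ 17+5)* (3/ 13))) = 0.00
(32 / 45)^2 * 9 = 1024 / 225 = 4.55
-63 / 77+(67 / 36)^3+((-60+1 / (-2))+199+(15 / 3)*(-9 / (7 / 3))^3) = -25136818225 / 176033088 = -142.80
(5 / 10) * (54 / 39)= 9 / 13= 0.69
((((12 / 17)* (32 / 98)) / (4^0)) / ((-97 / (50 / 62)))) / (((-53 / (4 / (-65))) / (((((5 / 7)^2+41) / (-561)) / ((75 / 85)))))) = 173568 / 930221593301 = 0.00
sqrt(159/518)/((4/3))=3* sqrt(82362)/2072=0.42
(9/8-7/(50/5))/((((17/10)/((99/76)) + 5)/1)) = 1683/24968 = 0.07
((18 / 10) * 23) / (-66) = -0.63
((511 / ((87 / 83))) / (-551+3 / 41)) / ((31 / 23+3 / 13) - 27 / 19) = -9878878373 / 1758814620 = -5.62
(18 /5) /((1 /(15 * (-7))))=-378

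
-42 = -42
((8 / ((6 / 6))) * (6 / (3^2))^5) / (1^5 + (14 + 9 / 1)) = 32 / 729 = 0.04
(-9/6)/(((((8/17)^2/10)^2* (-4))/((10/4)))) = 1911.64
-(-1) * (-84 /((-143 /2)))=168 /143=1.17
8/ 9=0.89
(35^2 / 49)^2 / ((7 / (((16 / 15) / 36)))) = 500 / 189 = 2.65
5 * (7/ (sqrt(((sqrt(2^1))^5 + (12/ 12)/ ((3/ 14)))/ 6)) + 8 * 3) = 105/ sqrt(7 + 6 * sqrt(2)) + 120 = 146.68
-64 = -64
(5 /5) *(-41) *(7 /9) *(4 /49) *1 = -164 /63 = -2.60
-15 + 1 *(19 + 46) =50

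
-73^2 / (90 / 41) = -218489 / 90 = -2427.66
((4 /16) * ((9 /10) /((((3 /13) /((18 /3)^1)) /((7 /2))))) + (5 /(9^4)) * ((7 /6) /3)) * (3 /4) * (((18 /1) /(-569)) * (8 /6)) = -48361831 /74664180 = -0.65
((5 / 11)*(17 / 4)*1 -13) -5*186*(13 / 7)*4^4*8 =-1089457489 / 308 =-3537199.64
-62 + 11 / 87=-61.87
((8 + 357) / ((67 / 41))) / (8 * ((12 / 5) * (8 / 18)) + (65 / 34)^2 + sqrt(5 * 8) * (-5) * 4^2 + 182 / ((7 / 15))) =-719937656640000 * sqrt(10) / 1898583866394317 - 1809690088293300 / 1898583866394317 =-2.15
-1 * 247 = -247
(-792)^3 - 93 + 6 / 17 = -8445484071 / 17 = -496793180.65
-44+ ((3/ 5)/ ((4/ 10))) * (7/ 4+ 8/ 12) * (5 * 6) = 259/ 4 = 64.75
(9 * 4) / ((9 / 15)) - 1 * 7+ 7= 60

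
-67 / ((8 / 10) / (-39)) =3266.25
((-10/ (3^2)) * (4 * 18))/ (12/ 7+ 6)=-280/ 27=-10.37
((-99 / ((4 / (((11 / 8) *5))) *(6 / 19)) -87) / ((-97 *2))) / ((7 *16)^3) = 40053 / 17443586048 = 0.00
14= 14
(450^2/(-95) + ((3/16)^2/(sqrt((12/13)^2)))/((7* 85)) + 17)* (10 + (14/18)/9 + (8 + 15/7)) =-28077460966393/656377344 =-42776.40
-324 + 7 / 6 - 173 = -2975 / 6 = -495.83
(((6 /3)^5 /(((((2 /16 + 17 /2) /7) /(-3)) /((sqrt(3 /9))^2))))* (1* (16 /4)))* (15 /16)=-2240 /23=-97.39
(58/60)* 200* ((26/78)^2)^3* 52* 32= 965120/2187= 441.30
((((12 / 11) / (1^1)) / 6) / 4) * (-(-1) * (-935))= -85 / 2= -42.50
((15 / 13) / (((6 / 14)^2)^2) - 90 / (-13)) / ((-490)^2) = 2887 / 16855020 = 0.00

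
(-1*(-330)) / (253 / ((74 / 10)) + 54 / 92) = 561660 / 59189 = 9.49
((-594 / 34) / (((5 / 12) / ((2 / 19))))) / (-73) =7128 / 117895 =0.06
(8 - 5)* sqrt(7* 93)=3* sqrt(651)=76.54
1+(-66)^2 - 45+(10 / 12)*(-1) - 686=21751 / 6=3625.17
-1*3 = -3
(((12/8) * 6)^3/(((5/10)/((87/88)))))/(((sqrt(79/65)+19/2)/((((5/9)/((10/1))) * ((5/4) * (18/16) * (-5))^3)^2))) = 125465357471923828125/2187332354572288-101591382568359375 * sqrt(5135)/1093666177286144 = 50703.54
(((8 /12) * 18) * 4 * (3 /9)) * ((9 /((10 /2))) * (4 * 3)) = 1728 /5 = 345.60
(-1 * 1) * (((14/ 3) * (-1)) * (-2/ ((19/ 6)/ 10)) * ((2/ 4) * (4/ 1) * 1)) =-1120/ 19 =-58.95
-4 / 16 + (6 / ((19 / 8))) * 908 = 174317 / 76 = 2293.64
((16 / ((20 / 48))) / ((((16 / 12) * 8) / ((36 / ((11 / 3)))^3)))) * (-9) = -204073344 / 6655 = -30664.66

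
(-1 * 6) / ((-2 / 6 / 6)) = 108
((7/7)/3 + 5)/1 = 5.33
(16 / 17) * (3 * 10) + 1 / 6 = 2897 / 102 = 28.40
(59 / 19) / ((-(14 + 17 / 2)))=-0.14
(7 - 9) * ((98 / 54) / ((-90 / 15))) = 0.60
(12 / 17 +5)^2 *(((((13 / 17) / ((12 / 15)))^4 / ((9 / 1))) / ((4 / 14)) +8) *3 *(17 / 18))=30145236531271 / 39256206336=767.91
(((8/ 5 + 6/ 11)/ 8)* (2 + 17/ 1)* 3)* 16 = 13452/ 55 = 244.58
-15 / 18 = -5 / 6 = -0.83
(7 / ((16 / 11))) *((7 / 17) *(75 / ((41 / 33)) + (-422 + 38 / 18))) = -712.44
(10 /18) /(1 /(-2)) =-10 /9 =-1.11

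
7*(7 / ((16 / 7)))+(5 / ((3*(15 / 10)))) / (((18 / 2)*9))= 21.45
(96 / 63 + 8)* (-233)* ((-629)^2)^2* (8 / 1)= -58355055368436800 / 21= -2778812160401752.38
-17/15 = -1.13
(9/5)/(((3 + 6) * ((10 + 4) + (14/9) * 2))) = 9/770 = 0.01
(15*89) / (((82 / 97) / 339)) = 43898805 / 82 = 535351.28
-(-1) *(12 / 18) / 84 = 1 / 126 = 0.01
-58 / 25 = -2.32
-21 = -21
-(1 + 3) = -4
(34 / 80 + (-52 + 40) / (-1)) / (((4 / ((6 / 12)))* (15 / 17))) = 8449 / 4800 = 1.76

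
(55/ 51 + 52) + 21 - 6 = 3472/ 51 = 68.08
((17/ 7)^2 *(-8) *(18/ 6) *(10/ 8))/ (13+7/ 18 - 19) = 156060/ 4949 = 31.53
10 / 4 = 5 / 2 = 2.50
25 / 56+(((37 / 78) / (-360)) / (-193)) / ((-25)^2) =10584844009 / 23710050000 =0.45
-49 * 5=-245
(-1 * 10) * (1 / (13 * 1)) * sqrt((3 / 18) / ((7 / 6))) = -0.29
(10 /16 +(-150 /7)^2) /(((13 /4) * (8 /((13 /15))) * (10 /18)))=108147 /3920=27.59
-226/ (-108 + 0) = 2.09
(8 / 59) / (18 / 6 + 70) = 8 / 4307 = 0.00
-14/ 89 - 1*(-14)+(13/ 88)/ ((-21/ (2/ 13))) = 1138279/ 82236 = 13.84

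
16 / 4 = 4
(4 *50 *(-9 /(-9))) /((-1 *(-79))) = 200 /79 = 2.53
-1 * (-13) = 13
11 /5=2.20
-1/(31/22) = -0.71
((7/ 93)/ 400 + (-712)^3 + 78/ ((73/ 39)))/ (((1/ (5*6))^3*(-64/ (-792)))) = -4366700834514975495/ 36208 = -120600442844536.44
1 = 1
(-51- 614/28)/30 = -1021/420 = -2.43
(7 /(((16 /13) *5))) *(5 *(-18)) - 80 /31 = -26029 /248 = -104.96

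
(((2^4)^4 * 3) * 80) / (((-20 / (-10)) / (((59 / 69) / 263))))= 154664960 / 6049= 25568.68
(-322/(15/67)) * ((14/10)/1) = -151018/75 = -2013.57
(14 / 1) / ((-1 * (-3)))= 14 / 3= 4.67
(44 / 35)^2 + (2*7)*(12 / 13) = 230968 / 15925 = 14.50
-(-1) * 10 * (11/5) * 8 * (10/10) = 176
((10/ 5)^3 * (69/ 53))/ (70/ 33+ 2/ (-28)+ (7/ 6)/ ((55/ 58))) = 1275120/ 401581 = 3.18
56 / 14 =4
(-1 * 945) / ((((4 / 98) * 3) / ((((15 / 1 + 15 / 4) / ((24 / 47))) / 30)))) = -1209075 / 128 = -9445.90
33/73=0.45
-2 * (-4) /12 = 2 /3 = 0.67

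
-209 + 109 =-100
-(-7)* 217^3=71528191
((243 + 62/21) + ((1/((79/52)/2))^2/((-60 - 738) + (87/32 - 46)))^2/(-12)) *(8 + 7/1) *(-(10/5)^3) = -5832047570996360880520/197600837636366647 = -29514.29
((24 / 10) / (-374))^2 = 36 / 874225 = 0.00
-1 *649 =-649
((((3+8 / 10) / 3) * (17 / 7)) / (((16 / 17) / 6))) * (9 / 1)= 49419 / 280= 176.50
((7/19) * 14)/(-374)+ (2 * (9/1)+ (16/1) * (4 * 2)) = 518689/3553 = 145.99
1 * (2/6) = 1/3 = 0.33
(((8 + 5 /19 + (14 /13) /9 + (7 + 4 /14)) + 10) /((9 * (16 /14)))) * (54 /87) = 1.55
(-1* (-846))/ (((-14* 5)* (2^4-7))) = -47/ 35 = -1.34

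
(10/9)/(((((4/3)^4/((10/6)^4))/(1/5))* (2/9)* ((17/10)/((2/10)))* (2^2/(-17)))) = -625/512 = -1.22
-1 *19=-19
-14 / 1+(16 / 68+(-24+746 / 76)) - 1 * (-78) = 32333 / 646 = 50.05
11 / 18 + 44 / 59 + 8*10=86401 / 1062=81.36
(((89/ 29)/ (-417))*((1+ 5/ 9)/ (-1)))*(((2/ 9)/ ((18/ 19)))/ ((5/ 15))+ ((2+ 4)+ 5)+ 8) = 662872/ 2938599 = 0.23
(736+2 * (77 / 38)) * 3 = 2220.16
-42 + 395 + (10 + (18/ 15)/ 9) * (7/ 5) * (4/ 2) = 28603/ 75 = 381.37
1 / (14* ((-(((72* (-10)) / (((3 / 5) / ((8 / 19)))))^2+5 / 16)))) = -2888 / 10321932635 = -0.00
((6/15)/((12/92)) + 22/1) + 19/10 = 809/30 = 26.97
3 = 3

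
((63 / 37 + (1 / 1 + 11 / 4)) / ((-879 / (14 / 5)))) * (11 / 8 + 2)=-50841 / 867280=-0.06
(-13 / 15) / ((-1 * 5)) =13 / 75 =0.17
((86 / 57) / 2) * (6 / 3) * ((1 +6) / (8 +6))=43 / 57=0.75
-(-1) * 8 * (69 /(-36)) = -46 /3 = -15.33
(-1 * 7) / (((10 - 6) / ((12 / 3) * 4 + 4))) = -35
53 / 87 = 0.61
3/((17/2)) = 6/17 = 0.35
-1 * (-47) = 47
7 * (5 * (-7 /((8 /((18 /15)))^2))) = -441 /80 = -5.51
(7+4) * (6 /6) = 11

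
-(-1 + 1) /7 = 0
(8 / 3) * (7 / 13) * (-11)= -616 / 39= -15.79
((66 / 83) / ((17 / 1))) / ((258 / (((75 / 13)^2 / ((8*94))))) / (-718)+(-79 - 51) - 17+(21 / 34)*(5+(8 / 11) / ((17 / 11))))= -1510492500 / 4900051974491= -0.00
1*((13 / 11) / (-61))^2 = 169 / 450241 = 0.00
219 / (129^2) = 73 / 5547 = 0.01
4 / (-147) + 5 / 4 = 719 / 588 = 1.22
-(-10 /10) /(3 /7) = 7 /3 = 2.33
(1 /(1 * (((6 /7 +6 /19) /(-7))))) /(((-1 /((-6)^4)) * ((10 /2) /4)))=402192 /65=6187.57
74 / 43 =1.72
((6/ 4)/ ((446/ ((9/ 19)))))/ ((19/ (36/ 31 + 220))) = 46278/ 2495593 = 0.02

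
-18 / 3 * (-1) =6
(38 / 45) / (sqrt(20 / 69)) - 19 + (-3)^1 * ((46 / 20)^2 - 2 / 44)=-33.17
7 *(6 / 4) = 21 / 2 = 10.50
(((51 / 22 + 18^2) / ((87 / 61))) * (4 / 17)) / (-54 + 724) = 0.08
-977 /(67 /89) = -86953 /67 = -1297.81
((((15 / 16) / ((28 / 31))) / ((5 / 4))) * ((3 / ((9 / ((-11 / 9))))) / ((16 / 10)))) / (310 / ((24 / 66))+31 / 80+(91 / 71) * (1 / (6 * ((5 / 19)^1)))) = -121055 / 488780376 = -0.00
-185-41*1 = -226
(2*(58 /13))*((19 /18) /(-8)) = -551 /468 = -1.18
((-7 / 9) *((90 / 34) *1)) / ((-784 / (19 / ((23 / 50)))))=2375 / 21896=0.11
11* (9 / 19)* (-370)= -36630 / 19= -1927.89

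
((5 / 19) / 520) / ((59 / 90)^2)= 2025 / 1719614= 0.00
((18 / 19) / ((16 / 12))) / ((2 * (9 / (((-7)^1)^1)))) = -21 / 76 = -0.28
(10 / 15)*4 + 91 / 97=1049 / 291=3.60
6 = 6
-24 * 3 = -72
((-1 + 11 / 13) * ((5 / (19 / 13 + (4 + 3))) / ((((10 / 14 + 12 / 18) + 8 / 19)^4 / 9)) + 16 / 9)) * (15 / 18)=-603798874898225 / 2063694272373162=-0.29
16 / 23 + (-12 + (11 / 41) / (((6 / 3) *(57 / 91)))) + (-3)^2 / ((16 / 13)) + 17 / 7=-8121811 / 6020112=-1.35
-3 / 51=-0.06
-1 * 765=-765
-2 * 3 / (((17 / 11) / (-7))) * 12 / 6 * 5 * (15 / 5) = 13860 / 17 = 815.29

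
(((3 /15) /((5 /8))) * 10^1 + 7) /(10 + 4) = 51 /70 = 0.73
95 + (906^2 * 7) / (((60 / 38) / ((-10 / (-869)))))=36472951 / 869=41971.17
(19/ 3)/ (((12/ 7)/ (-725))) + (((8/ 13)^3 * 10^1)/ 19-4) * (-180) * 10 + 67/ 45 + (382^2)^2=53332070882391163/ 2504580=21293818078.24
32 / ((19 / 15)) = 480 / 19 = 25.26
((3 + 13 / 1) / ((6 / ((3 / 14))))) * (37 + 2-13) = 104 / 7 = 14.86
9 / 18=0.50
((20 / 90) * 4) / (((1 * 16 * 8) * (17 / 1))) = 1 / 2448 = 0.00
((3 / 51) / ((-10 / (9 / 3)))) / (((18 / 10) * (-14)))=1 / 1428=0.00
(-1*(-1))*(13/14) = 13/14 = 0.93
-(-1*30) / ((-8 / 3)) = -45 / 4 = -11.25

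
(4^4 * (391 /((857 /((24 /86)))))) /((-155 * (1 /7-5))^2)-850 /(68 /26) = -4891531778839 /15050869675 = -325.00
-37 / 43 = -0.86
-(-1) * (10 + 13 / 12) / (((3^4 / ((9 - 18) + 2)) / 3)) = -931 / 324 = -2.87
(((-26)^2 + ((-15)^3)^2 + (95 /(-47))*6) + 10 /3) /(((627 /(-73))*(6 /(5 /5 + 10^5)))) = -56101312525697 /2538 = -22104536062.13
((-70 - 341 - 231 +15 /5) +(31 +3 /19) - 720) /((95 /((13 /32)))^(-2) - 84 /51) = 208613555200 /258761927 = 806.20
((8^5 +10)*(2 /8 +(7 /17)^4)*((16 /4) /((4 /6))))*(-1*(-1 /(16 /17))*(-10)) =-22893384375 /39304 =-582469.58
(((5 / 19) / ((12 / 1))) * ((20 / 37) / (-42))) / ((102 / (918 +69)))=-1175 / 430236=-0.00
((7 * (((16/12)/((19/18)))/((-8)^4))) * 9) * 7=1323/9728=0.14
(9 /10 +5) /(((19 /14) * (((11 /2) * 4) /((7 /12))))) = 2891 /25080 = 0.12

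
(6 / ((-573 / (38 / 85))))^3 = -0.00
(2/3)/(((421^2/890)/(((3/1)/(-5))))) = -0.00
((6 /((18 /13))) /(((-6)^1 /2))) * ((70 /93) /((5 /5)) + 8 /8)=-2119 /837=-2.53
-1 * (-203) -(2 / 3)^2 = 202.56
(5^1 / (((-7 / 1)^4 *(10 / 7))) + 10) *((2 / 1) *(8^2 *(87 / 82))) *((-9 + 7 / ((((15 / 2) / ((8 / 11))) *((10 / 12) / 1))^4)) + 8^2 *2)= 1857124548612841824 / 11489753515625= 161633.11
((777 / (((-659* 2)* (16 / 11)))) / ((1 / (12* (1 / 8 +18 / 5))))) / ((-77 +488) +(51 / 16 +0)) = -1273503 / 29114620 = -0.04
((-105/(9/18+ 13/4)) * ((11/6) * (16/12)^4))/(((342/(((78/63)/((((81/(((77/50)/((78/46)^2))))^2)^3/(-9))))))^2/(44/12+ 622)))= -61534076095121900195664327706105590550847166108855366294481/81720576419494445329948126849203920075076801604600569959510330490589141845703125000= -0.00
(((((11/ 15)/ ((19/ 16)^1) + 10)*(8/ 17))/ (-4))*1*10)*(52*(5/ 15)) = -37024/ 171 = -216.51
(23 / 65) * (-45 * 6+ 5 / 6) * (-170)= 631465 / 39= 16191.41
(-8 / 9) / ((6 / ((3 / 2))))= -2 / 9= -0.22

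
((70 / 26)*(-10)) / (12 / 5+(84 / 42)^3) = -875 / 338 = -2.59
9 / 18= 1 / 2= 0.50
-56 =-56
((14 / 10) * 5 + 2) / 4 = 9 / 4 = 2.25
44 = 44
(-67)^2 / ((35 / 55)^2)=543169 / 49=11085.08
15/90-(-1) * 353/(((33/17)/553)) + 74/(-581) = 3856160093/38346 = 100562.25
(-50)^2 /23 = 2500 /23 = 108.70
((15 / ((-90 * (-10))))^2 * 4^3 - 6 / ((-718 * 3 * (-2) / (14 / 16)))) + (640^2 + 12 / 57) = 10057979336219 / 24555600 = 409600.23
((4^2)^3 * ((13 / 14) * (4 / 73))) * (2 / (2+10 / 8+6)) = 45.06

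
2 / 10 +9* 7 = 316 / 5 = 63.20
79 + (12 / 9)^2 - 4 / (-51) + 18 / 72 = 49637 / 612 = 81.11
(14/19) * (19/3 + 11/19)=5516/1083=5.09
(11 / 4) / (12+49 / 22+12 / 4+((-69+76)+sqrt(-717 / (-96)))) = 257972 / 2243793 - 1331 * sqrt(478) / 2243793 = 0.10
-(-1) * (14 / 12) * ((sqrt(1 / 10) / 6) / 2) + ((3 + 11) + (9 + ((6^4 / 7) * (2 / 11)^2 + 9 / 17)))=7 * sqrt(10) / 720 + 426928 / 14399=29.68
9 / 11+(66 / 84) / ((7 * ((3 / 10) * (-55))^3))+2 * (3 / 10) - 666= -531941276 / 800415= -664.58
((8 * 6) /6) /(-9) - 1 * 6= -62 /9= -6.89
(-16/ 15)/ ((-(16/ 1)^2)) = 1/ 240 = 0.00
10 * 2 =20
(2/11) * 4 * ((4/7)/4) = 8/77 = 0.10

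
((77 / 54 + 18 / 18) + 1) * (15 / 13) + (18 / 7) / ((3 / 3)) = 10687 / 1638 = 6.52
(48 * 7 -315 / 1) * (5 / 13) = 105 / 13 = 8.08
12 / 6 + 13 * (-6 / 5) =-68 / 5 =-13.60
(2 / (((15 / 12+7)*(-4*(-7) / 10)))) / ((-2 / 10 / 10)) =-1000 / 231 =-4.33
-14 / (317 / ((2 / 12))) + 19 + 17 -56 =-19027 / 951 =-20.01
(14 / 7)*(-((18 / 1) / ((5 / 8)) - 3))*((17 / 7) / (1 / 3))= -13158 / 35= -375.94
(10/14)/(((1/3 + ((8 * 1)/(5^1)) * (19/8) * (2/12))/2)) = 300/203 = 1.48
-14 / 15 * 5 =-14 / 3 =-4.67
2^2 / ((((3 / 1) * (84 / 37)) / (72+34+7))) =4181 / 63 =66.37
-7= -7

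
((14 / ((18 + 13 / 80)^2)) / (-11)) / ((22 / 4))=-179200 / 255456289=-0.00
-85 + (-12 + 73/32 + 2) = -2967/32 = -92.72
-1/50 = -0.02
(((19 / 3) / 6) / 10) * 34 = 323 / 90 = 3.59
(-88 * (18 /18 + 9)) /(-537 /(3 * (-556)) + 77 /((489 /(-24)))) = 79752640 /313319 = 254.54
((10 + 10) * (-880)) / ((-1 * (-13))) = -17600 / 13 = -1353.85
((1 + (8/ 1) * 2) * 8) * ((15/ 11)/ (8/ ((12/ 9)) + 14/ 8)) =8160/ 341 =23.93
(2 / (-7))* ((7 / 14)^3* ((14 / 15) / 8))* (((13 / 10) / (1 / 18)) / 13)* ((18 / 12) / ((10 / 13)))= -117 / 8000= -0.01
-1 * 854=-854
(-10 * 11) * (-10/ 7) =1100/ 7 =157.14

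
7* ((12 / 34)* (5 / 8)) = 105 / 68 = 1.54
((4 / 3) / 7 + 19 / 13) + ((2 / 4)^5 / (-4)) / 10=577007 / 349440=1.65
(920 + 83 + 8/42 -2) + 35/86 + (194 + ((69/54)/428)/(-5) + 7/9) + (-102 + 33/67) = 94503197091/86314760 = 1094.87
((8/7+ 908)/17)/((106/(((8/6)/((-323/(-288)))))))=0.60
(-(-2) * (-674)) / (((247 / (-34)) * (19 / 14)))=641648 / 4693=136.72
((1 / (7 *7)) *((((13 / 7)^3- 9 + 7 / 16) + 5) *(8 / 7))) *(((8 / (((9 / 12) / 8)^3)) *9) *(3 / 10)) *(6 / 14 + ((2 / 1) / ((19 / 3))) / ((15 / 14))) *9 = 4426087071744 / 391182925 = 11314.62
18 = 18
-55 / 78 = -0.71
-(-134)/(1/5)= 670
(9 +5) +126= 140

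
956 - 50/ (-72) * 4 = 8629/ 9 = 958.78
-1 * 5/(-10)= 1/2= 0.50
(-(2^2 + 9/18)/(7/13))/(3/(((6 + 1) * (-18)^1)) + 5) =-351/209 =-1.68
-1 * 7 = -7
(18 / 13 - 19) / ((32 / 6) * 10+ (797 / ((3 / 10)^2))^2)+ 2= 165154433771 / 82577226160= 2.00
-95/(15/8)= -152/3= -50.67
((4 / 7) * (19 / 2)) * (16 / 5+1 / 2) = 20.09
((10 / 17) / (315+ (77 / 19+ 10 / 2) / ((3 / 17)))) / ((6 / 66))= 6270 / 354943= 0.02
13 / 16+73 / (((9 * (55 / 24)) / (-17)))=-156703 / 2640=-59.36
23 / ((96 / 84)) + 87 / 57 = 3291 / 152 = 21.65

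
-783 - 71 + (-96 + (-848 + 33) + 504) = -1261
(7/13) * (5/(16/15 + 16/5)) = 525/832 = 0.63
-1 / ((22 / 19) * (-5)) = 19 / 110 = 0.17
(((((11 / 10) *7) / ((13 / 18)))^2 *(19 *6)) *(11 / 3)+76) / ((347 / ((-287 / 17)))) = -57705707234 / 24923275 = -2315.33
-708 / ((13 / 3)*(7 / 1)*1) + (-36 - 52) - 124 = -21416 / 91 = -235.34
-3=-3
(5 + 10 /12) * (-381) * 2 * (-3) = 13335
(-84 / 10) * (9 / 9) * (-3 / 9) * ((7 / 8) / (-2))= -49 / 40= -1.22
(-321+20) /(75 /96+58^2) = -9632 /107673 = -0.09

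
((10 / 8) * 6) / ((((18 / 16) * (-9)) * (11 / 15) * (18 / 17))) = -850 / 891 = -0.95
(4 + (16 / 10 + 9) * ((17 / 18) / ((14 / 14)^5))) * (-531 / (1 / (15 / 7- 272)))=140539711 / 70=2007710.16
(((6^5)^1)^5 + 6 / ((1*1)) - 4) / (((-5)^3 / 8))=-227442304239437611024 / 125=-1819538433915500888.19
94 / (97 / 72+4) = 6768 / 385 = 17.58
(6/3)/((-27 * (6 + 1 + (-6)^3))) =2/5643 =0.00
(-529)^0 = 1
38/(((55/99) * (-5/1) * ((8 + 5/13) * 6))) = -741/2725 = -0.27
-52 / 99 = -0.53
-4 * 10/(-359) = 40/359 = 0.11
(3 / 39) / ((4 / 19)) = 19 / 52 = 0.37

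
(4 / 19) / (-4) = -1 / 19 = -0.05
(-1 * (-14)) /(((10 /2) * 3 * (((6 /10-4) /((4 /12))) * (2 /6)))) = -14 /51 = -0.27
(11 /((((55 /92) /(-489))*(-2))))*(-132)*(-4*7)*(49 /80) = 254609586 /25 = 10184383.44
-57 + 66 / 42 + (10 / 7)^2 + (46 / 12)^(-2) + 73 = 510133 / 25921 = 19.68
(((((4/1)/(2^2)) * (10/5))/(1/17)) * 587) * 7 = 139706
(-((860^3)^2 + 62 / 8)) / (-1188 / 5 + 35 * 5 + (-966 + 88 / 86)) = 347927822216960006665 / 883716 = 393709995311797.01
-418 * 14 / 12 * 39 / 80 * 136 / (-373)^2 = -323323 / 1391290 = -0.23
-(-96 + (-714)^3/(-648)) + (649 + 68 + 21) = -560885.67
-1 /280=-0.00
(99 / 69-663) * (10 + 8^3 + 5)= -8018832 / 23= -348644.87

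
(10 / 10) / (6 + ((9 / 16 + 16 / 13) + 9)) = 208 / 3493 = 0.06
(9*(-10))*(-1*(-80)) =-7200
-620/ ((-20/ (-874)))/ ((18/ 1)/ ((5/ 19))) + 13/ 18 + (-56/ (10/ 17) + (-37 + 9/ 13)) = -616469/ 1170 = -526.90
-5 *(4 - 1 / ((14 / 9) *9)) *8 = -1100 / 7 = -157.14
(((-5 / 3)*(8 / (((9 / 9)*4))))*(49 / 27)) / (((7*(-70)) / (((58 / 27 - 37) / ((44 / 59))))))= -55519 / 96228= -0.58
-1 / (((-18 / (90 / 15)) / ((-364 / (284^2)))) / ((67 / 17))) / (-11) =6097 / 11312004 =0.00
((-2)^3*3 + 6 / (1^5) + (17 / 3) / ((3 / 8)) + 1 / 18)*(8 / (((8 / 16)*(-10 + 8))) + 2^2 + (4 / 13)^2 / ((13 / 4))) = 24718 / 2197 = 11.25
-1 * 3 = -3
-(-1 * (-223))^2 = -49729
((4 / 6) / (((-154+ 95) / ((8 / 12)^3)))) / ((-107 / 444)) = 0.01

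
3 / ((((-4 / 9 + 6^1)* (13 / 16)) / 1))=216 / 325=0.66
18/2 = 9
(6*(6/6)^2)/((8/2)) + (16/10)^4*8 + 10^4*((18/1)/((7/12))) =2700471877/8750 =308625.36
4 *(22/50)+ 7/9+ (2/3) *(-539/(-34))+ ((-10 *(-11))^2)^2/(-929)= -559971677372/3553425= -157586.46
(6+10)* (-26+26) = 0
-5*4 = -20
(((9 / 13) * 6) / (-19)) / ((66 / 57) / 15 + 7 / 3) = -270 / 2977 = -0.09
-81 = -81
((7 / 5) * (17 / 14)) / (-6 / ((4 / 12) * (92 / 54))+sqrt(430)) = 95013 / 1684210+8993 * sqrt(430) / 1684210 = 0.17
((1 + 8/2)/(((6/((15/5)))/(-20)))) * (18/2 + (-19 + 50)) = -2000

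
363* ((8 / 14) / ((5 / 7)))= 1452 / 5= 290.40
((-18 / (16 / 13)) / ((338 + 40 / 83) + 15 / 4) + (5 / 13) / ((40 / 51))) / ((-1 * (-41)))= 5289699 / 484479944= 0.01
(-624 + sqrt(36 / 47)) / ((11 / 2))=-1248 / 11 + 12* sqrt(47) / 517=-113.30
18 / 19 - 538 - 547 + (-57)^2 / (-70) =-1503521 / 1330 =-1130.47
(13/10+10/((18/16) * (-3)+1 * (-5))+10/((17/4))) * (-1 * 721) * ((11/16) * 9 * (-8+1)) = 13993781571/182240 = 76787.65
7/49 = 1/7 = 0.14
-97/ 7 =-13.86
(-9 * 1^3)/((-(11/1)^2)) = 9/121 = 0.07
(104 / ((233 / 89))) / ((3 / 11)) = 101816 / 699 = 145.66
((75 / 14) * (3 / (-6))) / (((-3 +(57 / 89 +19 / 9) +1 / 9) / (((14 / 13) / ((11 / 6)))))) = 36045 / 3146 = 11.46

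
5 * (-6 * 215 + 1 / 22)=-141895 / 22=-6449.77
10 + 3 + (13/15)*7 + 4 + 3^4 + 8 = 1681/15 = 112.07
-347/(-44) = 347/44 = 7.89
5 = 5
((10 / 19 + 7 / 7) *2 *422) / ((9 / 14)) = 342664 / 171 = 2003.88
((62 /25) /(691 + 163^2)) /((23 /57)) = 1767 /7837250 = 0.00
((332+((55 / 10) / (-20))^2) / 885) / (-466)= -177107 / 219952000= -0.00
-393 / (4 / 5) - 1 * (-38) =-1813 / 4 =-453.25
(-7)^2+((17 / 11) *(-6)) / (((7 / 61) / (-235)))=1465943 / 77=19038.22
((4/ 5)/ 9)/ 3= 4/ 135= 0.03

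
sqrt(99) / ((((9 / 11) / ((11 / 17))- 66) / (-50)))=6050 * sqrt(11) / 2611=7.69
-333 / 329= -1.01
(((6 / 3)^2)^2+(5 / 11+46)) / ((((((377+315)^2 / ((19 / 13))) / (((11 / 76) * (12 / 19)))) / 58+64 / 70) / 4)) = 2091915 / 517480066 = 0.00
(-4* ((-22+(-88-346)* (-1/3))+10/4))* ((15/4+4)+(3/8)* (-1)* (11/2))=-68341/24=-2847.54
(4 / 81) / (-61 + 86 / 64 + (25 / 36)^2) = -128 / 153379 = -0.00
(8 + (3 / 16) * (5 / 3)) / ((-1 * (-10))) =133 / 160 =0.83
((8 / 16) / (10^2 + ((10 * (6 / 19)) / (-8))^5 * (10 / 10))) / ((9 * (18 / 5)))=19808792 / 128348670285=0.00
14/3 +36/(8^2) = 5.23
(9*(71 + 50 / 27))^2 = 3869089 / 9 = 429898.78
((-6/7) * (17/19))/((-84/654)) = 5559/931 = 5.97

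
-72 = -72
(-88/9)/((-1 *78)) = 44/351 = 0.13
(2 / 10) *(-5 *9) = -9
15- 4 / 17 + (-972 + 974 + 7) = 23.76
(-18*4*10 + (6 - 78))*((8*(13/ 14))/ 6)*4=-27456/ 7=-3922.29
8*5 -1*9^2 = -41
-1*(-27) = 27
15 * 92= 1380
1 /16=0.06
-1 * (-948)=948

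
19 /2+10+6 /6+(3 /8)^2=1321 /64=20.64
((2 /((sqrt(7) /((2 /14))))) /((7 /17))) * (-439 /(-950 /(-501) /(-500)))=74779260 * sqrt(7) /6517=30358.65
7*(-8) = -56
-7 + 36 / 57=-6.37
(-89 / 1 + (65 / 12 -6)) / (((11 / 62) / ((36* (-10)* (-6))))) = -11997000 / 11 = -1090636.36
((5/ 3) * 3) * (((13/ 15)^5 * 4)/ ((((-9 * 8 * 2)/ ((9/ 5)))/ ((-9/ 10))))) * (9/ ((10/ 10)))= 371293/ 375000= 0.99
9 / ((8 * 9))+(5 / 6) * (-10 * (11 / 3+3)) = -3991 / 72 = -55.43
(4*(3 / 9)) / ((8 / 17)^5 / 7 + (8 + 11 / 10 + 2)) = 397559960 / 3310669707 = 0.12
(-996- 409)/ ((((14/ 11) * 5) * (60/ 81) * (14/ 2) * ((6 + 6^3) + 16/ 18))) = -751113/ 3931760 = -0.19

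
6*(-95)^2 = 54150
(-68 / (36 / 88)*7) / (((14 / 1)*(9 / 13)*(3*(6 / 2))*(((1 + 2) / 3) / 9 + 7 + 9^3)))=-0.02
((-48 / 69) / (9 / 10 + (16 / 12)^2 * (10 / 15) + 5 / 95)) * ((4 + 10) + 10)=-1969920 / 252241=-7.81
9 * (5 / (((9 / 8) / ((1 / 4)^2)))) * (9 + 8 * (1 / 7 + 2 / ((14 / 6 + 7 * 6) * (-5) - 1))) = 58865 / 2338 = 25.18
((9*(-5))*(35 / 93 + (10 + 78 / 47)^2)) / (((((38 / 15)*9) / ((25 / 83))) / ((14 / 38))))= -122524443125 / 4103672554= -29.86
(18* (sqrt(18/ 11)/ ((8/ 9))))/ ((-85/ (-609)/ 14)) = 1035909* sqrt(22)/ 1870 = 2598.31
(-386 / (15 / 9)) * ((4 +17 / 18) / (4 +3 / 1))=-17177 / 105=-163.59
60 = 60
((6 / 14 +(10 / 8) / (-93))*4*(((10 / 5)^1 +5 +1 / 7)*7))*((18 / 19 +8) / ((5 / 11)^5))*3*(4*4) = 189416590528 / 103075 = 1837657.92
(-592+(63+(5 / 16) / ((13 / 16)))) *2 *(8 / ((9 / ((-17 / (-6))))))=-934592 / 351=-2662.66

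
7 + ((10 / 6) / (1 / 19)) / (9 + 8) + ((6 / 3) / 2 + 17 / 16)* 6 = 8665 / 408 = 21.24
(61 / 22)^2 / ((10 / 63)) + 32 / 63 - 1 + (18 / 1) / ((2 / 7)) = 33828569 / 304920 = 110.94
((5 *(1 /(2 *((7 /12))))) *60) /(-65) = -360 /91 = -3.96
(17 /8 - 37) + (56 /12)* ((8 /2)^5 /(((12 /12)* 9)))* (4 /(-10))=-267041 /1080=-247.26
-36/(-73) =36/73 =0.49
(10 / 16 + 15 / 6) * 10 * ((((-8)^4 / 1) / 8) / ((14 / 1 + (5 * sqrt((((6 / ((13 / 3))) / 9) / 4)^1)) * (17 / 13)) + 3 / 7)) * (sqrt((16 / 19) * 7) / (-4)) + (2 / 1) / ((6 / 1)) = -49704928000 * sqrt(133) / 844914211 + 1 / 3 + 866320000 * sqrt(3458) / 844914211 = -617.81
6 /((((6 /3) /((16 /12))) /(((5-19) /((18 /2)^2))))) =-56 /81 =-0.69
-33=-33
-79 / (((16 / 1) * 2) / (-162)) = 6399 / 16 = 399.94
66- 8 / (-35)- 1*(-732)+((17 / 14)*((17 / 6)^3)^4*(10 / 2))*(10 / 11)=1238741218507176973 / 838061199360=1478103.53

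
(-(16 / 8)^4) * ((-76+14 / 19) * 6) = 137280 / 19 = 7225.26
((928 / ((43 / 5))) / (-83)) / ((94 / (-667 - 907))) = 3651680 / 167743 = 21.77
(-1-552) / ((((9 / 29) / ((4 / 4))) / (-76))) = 1218812 / 9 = 135423.56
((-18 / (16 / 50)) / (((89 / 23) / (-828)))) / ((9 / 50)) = 66867.98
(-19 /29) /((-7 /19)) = 361 /203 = 1.78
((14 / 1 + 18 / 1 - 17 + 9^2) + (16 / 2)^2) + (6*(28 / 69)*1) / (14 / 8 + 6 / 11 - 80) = 12579456 / 78637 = 159.97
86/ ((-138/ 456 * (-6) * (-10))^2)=31046/ 119025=0.26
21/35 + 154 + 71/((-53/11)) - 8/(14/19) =239308/1855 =129.01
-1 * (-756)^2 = -571536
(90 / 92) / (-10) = -9 / 92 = -0.10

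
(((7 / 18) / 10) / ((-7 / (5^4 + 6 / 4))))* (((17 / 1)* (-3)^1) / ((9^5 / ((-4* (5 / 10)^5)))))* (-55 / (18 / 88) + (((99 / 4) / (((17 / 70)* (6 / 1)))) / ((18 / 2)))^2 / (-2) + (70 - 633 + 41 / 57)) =330098969459 / 1054651041792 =0.31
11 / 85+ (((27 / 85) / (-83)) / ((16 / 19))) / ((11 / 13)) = 154019 / 1241680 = 0.12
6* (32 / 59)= 192 / 59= 3.25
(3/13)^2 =9/169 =0.05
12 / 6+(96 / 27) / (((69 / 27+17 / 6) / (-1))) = 130 / 97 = 1.34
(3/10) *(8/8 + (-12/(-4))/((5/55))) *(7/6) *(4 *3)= 714/5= 142.80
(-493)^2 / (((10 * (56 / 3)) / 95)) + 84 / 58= 401764701 / 3248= 123696.03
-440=-440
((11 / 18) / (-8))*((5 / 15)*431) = -10.97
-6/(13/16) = -96/13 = -7.38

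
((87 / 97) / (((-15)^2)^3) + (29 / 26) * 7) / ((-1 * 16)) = -74764266379 / 153211500000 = -0.49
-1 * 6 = -6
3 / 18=0.17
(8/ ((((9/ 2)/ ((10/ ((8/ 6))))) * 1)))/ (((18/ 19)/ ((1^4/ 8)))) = 95/ 54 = 1.76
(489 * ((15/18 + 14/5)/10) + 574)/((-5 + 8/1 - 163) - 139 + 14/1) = -75167/28500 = -2.64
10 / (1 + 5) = 5 / 3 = 1.67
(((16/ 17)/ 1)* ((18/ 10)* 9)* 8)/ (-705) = -3456/ 19975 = -0.17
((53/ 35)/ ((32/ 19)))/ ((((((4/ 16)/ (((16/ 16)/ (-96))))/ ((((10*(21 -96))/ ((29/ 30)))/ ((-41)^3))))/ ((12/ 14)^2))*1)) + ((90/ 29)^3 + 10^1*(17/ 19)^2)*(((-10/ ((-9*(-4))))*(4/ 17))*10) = -12620205101431947625/ 509516554754387376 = -24.77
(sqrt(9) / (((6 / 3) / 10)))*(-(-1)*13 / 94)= 195 / 94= 2.07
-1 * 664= -664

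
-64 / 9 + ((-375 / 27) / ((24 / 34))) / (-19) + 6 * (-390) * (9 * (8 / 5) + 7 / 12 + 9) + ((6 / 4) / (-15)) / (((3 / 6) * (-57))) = -575863759 / 10260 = -56127.07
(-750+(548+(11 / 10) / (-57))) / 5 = -115151 / 2850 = -40.40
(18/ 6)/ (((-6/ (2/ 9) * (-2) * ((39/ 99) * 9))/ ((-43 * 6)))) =-473/ 117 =-4.04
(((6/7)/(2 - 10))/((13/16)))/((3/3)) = -0.13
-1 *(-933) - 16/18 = 8389/9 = 932.11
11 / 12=0.92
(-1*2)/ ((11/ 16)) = -32/ 11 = -2.91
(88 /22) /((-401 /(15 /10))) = -6 /401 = -0.01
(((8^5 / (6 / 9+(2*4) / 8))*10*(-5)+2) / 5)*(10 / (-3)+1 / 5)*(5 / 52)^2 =23101393 / 4056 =5695.61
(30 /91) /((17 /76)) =2280 /1547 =1.47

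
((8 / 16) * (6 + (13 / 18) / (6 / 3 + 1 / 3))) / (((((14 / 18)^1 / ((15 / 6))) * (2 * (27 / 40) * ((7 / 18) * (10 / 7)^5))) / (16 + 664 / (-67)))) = 132447 / 6700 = 19.77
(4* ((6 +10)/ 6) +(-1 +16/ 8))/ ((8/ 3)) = 35/ 8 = 4.38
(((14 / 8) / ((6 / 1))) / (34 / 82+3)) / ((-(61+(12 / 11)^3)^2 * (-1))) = 72634001 / 3300269069280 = 0.00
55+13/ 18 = 1003/ 18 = 55.72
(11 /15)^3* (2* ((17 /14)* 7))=6.70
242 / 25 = 9.68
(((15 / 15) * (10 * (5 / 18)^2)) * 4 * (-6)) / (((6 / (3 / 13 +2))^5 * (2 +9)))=-2563893625 / 214372696824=-0.01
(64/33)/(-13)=-64/429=-0.15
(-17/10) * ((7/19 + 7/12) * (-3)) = 3689/760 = 4.85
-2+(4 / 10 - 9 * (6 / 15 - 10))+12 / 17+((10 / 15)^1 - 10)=19424 / 255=76.17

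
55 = 55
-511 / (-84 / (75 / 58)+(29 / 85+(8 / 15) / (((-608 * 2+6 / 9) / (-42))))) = 395910025 / 50050769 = 7.91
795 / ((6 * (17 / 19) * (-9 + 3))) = -5035 / 204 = -24.68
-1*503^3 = -127263527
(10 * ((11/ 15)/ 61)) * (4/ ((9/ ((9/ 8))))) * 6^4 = 4752/ 61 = 77.90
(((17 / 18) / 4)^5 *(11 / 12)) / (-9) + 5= 1044839902853 / 208971104256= 5.00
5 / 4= 1.25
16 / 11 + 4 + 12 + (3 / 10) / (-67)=128607 / 7370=17.45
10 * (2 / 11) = 20 / 11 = 1.82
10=10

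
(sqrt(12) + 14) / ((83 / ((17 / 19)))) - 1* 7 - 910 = -1445871 / 1577 + 34* sqrt(3) / 1577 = -916.81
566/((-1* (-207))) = 566/207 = 2.73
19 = 19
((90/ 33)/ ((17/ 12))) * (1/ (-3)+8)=2760/ 187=14.76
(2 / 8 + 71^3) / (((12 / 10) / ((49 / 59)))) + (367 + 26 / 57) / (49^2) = 16001012133515 / 64596504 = 247707.09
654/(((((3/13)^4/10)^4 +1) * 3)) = 1450608208019332053380000/6654166091831841456721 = 218.00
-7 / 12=-0.58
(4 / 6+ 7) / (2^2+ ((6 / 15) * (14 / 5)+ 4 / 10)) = 1.39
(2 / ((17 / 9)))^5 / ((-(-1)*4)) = 472392 / 1419857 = 0.33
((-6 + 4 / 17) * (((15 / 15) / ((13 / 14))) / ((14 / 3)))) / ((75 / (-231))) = 22638 / 5525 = 4.10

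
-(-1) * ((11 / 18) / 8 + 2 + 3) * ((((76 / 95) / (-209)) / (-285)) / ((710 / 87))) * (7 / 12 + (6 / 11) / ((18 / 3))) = 1886711 / 334945908000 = 0.00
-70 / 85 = -14 / 17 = -0.82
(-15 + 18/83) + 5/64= -14.71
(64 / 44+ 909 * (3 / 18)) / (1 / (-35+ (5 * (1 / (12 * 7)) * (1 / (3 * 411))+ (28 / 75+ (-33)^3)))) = -62684116976419 / 11392920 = -5502023.80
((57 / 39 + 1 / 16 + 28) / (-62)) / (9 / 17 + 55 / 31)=-0.21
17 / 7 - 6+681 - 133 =3811 / 7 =544.43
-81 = -81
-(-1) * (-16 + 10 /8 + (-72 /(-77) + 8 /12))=-12149 /924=-13.15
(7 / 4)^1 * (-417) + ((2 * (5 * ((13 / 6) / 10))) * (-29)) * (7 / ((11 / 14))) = -170219 / 132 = -1289.54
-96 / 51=-32 / 17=-1.88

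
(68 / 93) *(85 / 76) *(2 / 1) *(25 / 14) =36125 / 12369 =2.92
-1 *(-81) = 81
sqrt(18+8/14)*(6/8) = 3*sqrt(910)/28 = 3.23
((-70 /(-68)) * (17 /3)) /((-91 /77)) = -385 /78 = -4.94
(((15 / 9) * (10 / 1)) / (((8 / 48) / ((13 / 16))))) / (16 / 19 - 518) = -6175 / 39304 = -0.16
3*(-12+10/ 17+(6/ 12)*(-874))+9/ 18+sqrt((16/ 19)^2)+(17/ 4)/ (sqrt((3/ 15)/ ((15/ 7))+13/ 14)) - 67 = -911437/ 646+85*sqrt(45066)/ 4292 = -1406.69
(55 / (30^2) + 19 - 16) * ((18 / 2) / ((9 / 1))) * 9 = 551 / 20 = 27.55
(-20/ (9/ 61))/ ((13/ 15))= -6100/ 39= -156.41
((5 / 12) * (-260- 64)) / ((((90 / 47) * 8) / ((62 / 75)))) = -1457 / 200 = -7.28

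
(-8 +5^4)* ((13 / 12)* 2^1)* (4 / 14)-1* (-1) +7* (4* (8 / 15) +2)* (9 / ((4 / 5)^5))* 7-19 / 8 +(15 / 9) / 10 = 63904385 / 10752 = 5943.49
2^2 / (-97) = -4 / 97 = -0.04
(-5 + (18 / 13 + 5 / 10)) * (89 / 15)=-2403 / 130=-18.48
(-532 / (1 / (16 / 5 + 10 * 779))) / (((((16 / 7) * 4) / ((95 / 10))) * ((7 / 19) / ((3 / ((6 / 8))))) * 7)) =-133633897 / 20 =-6681694.85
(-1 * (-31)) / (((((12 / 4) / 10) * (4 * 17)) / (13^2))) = 26195 / 102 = 256.81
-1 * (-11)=11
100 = 100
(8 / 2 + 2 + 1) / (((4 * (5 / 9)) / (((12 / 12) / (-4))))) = -0.79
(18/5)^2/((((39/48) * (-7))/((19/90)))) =-0.48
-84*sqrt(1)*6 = -504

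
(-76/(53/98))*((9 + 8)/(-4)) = 31654/53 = 597.25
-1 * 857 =-857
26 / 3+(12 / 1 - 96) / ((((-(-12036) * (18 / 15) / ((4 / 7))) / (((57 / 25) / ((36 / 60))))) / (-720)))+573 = 1777595 / 3009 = 590.76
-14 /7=-2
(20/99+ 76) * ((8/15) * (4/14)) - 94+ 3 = -79.39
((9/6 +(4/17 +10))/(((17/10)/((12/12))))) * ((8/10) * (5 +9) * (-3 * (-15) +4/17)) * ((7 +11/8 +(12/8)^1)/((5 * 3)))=56559181/24565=2302.43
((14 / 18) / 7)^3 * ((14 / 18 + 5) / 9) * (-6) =-104 / 19683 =-0.01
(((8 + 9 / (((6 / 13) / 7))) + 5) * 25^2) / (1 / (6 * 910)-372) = -510168750 / 2031119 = -251.18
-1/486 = -0.00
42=42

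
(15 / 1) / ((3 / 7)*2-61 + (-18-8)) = -35 / 201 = -0.17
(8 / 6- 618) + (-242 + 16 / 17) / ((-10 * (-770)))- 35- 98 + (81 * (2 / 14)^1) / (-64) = -4711638329 / 6283200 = -749.88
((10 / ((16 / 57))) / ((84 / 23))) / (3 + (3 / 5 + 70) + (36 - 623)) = -0.02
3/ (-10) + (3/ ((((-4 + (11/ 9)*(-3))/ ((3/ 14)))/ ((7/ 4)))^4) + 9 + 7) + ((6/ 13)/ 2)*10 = 1341662014883/ 74504867840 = 18.01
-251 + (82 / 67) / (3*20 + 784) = -7096733 / 28274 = -251.00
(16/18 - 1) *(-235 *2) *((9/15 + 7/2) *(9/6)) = 321.17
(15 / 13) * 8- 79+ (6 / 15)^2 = -22623 / 325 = -69.61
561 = 561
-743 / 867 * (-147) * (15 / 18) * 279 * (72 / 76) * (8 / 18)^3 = 361157440 / 148257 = 2436.02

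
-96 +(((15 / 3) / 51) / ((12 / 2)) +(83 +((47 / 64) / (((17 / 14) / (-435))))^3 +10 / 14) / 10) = -184678743454540429 / 101423185920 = -1820873.03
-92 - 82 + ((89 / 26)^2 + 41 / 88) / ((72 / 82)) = -160.12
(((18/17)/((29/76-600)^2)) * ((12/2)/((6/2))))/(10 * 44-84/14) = 103968/7661005475249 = 0.00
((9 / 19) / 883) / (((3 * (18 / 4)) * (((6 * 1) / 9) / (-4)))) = -0.00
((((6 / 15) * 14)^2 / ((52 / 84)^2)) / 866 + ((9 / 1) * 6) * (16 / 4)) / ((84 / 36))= 1185986016 / 12805975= 92.61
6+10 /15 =20 /3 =6.67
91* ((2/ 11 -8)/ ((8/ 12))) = -11739/ 11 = -1067.18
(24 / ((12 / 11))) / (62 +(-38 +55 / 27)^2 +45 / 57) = 152361 / 9391838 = 0.02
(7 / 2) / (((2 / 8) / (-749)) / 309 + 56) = 3240174 / 51842783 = 0.06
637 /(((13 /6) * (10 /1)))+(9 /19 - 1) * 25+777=75358 /95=793.24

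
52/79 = 0.66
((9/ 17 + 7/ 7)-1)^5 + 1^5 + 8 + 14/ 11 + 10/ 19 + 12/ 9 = 10837875922/ 890250339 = 12.17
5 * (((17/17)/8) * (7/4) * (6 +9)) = 525/32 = 16.41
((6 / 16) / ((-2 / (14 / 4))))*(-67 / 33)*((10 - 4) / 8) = 1407 / 1408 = 1.00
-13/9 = -1.44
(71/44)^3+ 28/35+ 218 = 94980851/425920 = 223.00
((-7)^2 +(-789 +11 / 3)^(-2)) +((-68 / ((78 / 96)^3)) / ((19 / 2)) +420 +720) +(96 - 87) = 1184.66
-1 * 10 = -10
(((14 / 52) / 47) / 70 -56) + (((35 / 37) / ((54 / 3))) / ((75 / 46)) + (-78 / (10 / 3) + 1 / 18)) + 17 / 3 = -899047619 / 12207780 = -73.65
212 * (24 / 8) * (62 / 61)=39432 / 61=646.43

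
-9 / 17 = -0.53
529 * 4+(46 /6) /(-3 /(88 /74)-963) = 269681072 /127449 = 2115.99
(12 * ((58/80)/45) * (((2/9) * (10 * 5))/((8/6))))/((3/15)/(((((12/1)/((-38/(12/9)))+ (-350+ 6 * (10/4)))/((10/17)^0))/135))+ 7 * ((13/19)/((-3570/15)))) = -59695891/3728223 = -16.01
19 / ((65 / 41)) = 779 / 65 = 11.98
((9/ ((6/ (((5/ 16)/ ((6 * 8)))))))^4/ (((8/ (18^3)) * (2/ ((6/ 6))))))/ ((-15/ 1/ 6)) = -91125/ 68719476736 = -0.00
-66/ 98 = -33/ 49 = -0.67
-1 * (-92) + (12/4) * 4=104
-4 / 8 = -1 / 2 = -0.50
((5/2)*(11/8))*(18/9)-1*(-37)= 351/8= 43.88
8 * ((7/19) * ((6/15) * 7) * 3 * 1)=2352/95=24.76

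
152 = 152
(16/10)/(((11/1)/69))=552/55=10.04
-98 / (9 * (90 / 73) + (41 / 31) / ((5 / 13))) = -1108870 / 164459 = -6.74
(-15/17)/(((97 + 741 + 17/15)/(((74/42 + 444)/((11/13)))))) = -829725/1497853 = -0.55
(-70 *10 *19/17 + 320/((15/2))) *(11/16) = -508.53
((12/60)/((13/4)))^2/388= 4/409825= 0.00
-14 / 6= -7 / 3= -2.33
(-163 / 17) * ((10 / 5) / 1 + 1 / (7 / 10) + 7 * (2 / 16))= -39283 / 952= -41.26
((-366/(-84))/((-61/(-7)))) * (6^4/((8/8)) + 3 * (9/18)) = 2595/4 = 648.75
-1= -1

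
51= 51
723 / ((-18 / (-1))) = 241 / 6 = 40.17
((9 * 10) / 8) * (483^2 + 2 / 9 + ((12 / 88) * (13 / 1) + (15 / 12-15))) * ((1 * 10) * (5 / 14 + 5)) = 24744050625 / 176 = 140591196.73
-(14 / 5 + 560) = -2814 / 5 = -562.80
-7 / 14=-1 / 2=-0.50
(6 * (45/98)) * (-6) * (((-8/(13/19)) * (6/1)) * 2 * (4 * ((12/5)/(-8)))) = -1772928/637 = -2783.25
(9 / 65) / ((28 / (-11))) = -0.05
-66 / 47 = -1.40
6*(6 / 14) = 18 / 7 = 2.57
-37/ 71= -0.52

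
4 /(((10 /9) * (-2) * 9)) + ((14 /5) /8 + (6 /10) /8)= 9 /40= 0.22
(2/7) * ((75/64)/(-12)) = -25/896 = -0.03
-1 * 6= -6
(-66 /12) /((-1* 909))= 11 /1818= 0.01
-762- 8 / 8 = -763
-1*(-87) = 87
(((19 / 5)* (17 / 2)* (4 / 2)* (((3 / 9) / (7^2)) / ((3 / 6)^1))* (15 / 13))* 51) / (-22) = -16473 / 7007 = -2.35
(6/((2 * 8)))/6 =1/16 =0.06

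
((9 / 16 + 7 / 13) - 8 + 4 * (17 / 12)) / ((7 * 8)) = -769 / 34944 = -0.02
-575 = -575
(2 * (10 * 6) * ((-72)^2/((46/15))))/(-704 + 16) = -291600/989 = -294.84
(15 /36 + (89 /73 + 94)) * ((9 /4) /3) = 83777 /1168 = 71.73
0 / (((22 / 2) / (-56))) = 0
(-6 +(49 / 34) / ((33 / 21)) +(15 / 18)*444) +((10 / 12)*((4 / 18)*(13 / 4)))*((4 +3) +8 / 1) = 2517397 / 6732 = 373.94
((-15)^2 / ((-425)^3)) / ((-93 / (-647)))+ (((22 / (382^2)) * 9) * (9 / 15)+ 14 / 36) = 12178919396161 / 31253432304375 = 0.39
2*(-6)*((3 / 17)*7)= -252 / 17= -14.82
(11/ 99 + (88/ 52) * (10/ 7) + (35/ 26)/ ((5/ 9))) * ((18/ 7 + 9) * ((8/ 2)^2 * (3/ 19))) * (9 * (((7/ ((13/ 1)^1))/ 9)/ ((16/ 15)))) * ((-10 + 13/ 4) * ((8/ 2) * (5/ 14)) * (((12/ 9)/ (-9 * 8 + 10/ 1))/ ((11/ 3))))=443468925/ 107305198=4.13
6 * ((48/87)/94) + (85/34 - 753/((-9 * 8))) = 425045/32712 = 12.99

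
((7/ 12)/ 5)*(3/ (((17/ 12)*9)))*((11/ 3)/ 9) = 77/ 6885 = 0.01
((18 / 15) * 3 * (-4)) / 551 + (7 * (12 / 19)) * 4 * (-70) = -3410472 / 2755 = -1237.92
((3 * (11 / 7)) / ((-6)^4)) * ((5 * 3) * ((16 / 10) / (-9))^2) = 44 / 25515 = 0.00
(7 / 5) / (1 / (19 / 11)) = 133 / 55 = 2.42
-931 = -931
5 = 5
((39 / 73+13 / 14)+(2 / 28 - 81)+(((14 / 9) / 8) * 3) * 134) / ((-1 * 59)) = 569 / 25842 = 0.02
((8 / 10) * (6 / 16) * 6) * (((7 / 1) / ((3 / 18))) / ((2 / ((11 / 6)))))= 69.30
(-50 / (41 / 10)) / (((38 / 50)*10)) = -1250 / 779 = -1.60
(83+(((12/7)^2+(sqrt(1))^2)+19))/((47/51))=264741/2303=114.95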